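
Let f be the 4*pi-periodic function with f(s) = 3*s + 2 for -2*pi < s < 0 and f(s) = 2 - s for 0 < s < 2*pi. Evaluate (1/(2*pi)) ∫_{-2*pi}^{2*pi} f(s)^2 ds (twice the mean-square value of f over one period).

(1/(2*pi)) ∫_{-2*pi}^{2*pi} f(s)^2 ds = (1/(2*pi)) · (16*pi*(-6*pi + 3 + 5*pi**2)/3) = -16*pi + 8 + 40*pi**2/3.

-16*pi + 8 + 40*pi**2/3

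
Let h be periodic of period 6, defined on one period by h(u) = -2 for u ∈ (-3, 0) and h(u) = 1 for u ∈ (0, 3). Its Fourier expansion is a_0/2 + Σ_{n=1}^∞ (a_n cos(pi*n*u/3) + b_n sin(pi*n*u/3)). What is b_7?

6/(7*pi)

b_7 = 1/3 ∫_{-3}^{3} h(u) sin(7*pi*u/3) du.
Split the integral at the breakpoints.
Directly, an antiderivative of (-2) sin(7*pi*u/3) is 6*cos(7*pi*u/3)/(7*pi); evaluating from -3 to 0: ∫_{-3}^{0} (-2) sin(7*pi*u/3) du = (6/(7*pi)) - (-6/(7*pi)) = 12/(7*pi).
Directly, an antiderivative of (1) sin(7*pi*u/3) is -3*cos(7*pi*u/3)/(7*pi); evaluating from 0 to 3: ∫_{0}^{3} (1) sin(7*pi*u/3) du = (3/(7*pi)) - (-3/(7*pi)) = 6/(7*pi).
Summing the pieces and multiplying by (1/3) gives b_7 = 6/(7*pi).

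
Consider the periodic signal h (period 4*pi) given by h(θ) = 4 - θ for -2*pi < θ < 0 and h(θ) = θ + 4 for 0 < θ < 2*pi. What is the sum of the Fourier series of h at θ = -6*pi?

4 + 2*pi

θ = -6*pi differs from θ = 2*pi by -2 full period(s), and the series is 4*pi-periodic.
h is continuous at θ = 2*pi with value 4 + 2*pi, so the series converges to 4 + 2*pi there.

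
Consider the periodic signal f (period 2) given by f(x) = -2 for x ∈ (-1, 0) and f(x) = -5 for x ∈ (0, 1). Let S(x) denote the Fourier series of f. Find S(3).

-7/2

x = 3 differs from x = 1 by 1 full period(s), and the series is 2-periodic.
At x = 1 the one-sided limits are f(1^-) = -5 and f(1^+) = -2.
By Dirichlet's theorem the series converges to their average, [(-5) + (-2)]/2 = -7/2.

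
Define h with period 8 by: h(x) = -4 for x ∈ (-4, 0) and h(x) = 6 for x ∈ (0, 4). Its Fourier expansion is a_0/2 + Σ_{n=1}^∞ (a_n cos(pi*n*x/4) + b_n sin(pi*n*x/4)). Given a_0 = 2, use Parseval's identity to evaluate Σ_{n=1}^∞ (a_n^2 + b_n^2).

Parseval: a_0^2/2 + Σ_{n≥1} (a_n^2+b_n^2) = 1/4 ∫_{-4}^{4} h(x)^2 dx = 52.
Subtract a_0^2/2 = 2: Σ (a_n^2+b_n^2) = 50.

50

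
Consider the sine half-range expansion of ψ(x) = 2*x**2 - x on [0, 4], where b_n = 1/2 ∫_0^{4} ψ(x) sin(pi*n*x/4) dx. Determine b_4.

b_4 = 1/2 ∫_0^{4} (2*x**2 - x) sin(pi*x) dx.
Integrating by parts twice (tabular method), an antiderivative of (2*x**2 - x) sin(pi*x) is -2*x**2*cos(pi*x)/pi + 4*x*sin(pi*x)/pi**2 + x*cos(pi*x)/pi - sin(pi*x)/pi**2 + 4*cos(pi*x)/pi**3; evaluating from 0 to 4: ∫_{0}^{4} (2*x**2 - x) sin(pi*x) dx = (-28/pi + 4/pi**3) - (4/pi**3) = -28/pi.
Hence b_4 = (1/2)·(-28/pi) = -14/pi.

-14/pi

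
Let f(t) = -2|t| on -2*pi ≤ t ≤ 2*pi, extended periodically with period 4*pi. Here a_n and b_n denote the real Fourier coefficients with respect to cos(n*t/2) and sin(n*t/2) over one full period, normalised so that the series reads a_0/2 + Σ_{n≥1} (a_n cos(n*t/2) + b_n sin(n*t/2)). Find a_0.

a_0 = (1/(2*pi)) ∫_{-2*pi}^{2*pi} f(t) dt = (1/(2*pi)) · (-8*pi**2) = -4*pi.

-4*pi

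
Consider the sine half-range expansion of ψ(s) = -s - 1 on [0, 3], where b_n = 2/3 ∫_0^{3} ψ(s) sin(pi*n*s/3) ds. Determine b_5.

-2/pi

b_5 = 2/3 ∫_0^{3} (-s - 1) sin(5*pi*s/3) ds.
Integrating by parts (boundary term plus one more integral), an antiderivative of (-s - 1) sin(5*pi*s/3) is 3*s*cos(5*pi*s/3)/(5*pi) - 9*sin(5*pi*s/3)/(25*pi**2) + 3*cos(5*pi*s/3)/(5*pi); evaluating from 0 to 3: ∫_{0}^{3} (-s - 1) sin(5*pi*s/3) ds = (-12/(5*pi)) - (3/(5*pi)) = -3/pi.
Hence b_5 = (2/3)·(-3/pi) = -2/pi.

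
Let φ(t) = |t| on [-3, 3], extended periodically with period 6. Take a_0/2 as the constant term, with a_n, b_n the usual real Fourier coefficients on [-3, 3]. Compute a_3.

-4/(3*pi**2)

a_3 = 1/3 ∫_{-3}^{3} φ(t) cos(pi*t) dt.
φ is even and cos(pi*t) is even, so the integrand is even and a_3 = 2/3 ∫_0^{3} φ(t) cos(pi*t) dt.
Integrating by parts (boundary term plus one more integral), an antiderivative of (t) cos(pi*t) is t*sin(pi*t)/pi + cos(pi*t)/pi**2; evaluating from 0 to 3: ∫_{0}^{3} (t) cos(pi*t) dt = (-1/pi**2) - (pi**(-2)) = -2/pi**2.
Hence a_3 = (2/3)·(-2/pi**2) = -4/(3*pi**2).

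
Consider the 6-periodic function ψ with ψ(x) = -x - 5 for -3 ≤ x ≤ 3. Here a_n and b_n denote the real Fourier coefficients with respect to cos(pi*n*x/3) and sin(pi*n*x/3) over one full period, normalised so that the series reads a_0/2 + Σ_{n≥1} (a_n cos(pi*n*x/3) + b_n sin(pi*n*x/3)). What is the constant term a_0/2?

-5

a_0 = 1/3 ∫_{-3}^{3} ψ(x) dx = 1/3 · (-30) = -10.
So the constant term a_0/2 = -5.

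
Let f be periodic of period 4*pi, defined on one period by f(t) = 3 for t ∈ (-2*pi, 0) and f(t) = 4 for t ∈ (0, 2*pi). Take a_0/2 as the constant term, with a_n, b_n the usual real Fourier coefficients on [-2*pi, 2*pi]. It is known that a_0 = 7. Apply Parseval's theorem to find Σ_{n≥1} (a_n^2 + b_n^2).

1/2

Parseval: a_0^2/2 + Σ_{n≥1} (a_n^2+b_n^2) = (1/(2*pi)) ∫_{-2*pi}^{2*pi} f(t)^2 dt = 25.
Subtract a_0^2/2 = 49/2: Σ (a_n^2+b_n^2) = 1/2.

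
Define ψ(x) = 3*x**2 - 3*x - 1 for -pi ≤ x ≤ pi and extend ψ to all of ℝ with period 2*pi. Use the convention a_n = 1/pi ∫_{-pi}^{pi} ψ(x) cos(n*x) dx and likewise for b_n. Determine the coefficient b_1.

b_1 = 1/pi ∫_{-pi}^{pi} ψ(x) sin(x) dx.
Integrating by parts twice (tabular method), an antiderivative of (3*x**2 - 3*x - 1) sin(x) is -3*x**2*cos(x) + 6*x*sin(x) + 3*x*cos(x) - 3*sin(x) + 7*cos(x); evaluating from -pi to pi: ∫_{-pi}^{pi} (3*x**2 - 3*x - 1) sin(x) dx = (-3*pi - 7 + 3*pi**2) - (-7 + 3*pi + 3*pi**2) = -6*pi.
Hence b_1 = (1/pi)·(-6*pi) = -6.

-6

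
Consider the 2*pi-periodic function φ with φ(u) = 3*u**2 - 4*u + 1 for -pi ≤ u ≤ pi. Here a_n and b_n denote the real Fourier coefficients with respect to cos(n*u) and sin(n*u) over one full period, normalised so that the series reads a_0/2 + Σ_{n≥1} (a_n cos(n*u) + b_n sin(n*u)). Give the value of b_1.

b_1 = 1/pi ∫_{-pi}^{pi} φ(u) sin(u) du.
Integrating by parts twice (tabular method), an antiderivative of (3*u**2 - 4*u + 1) sin(u) is -3*u**2*cos(u) + 6*u*sin(u) + 4*u*cos(u) - 4*sin(u) + 5*cos(u); evaluating from -pi to pi: ∫_{-pi}^{pi} (3*u**2 - 4*u + 1) sin(u) du = (-4*pi - 5 + 3*pi**2) - (-5 + 4*pi + 3*pi**2) = -8*pi.
Hence b_1 = (1/pi)·(-8*pi) = -8.

-8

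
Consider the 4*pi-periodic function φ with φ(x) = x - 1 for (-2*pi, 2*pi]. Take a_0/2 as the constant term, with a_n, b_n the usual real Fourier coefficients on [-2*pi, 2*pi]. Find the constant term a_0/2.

a_0 = (1/(2*pi)) ∫_{-2*pi}^{2*pi} φ(x) dx = (1/(2*pi)) · (-4*pi) = -2.
So the constant term a_0/2 = -1.

-1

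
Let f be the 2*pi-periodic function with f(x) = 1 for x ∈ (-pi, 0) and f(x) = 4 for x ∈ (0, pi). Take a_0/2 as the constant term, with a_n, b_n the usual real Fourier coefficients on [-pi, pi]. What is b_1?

6/pi

b_1 = 1/pi ∫_{-pi}^{pi} f(x) sin(x) dx.
Split the integral at the breakpoints.
Directly, an antiderivative of (1) sin(x) is -cos(x); evaluating from -pi to 0: ∫_{-pi}^{0} (1) sin(x) dx = (-1) - (1) = -2.
Directly, an antiderivative of (4) sin(x) is -4*cos(x); evaluating from 0 to pi: ∫_{0}^{pi} (4) sin(x) dx = (4) - (-4) = 8.
Summing the pieces and multiplying by (1/pi) gives b_1 = 6/pi.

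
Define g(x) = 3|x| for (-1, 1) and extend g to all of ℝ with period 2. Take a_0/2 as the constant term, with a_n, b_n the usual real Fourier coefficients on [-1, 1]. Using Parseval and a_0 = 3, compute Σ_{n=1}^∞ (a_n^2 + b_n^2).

3/2

Parseval: a_0^2/2 + Σ_{n≥1} (a_n^2+b_n^2) = ∫_{-1}^{1} g(x)^2 dx = 6.
Subtract a_0^2/2 = 9/2: Σ (a_n^2+b_n^2) = 3/2.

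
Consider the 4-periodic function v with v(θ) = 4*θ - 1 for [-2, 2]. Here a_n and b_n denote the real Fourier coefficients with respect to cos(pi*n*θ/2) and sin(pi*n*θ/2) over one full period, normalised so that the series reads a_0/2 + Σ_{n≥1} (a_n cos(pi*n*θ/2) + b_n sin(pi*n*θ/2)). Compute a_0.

a_0 = 1/2 ∫_{-2}^{2} v(θ) dθ = 1/2 · (-4) = -2.

-2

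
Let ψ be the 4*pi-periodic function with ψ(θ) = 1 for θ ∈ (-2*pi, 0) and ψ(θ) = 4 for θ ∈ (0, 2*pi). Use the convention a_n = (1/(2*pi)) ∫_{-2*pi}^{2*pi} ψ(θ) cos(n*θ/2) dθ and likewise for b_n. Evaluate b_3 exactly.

2/pi

b_3 = (1/(2*pi)) ∫_{-2*pi}^{2*pi} ψ(θ) sin(3*θ/2) dθ.
Split the integral at the breakpoints.
Directly, an antiderivative of (1) sin(3*θ/2) is -2*cos(3*θ/2)/3; evaluating from -2*pi to 0: ∫_{-2*pi}^{0} (1) sin(3*θ/2) dθ = (-2/3) - (2/3) = -4/3.
Directly, an antiderivative of (4) sin(3*θ/2) is -8*cos(3*θ/2)/3; evaluating from 0 to 2*pi: ∫_{0}^{2*pi} (4) sin(3*θ/2) dθ = (8/3) - (-8/3) = 16/3.
Summing the pieces and multiplying by (1/(2*pi)) gives b_3 = 2/pi.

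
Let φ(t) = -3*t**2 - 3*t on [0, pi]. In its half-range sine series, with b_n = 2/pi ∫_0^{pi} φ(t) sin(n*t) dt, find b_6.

1 + pi

b_6 = 2/pi ∫_0^{pi} (-3*t**2 - 3*t) sin(6*t) dt.
Integrating by parts twice (tabular method), an antiderivative of (-3*t**2 - 3*t) sin(6*t) is t**2*cos(6*t)/2 - t*sin(6*t)/6 + t*cos(6*t)/2 - sin(6*t)/12 - cos(6*t)/36; evaluating from 0 to pi: ∫_{0}^{pi} (-3*t**2 - 3*t) sin(6*t) dt = (-1/36 + pi/2 + pi**2/2) - (-1/36) = pi*(1 + pi)/2.
Hence b_6 = (2/pi)·(pi*(1 + pi)/2) = 1 + pi.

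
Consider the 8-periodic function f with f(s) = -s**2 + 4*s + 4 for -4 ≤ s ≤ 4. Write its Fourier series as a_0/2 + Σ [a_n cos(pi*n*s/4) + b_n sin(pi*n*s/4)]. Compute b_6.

-16/(3*pi)

b_6 = 1/4 ∫_{-4}^{4} f(s) sin(3*pi*s/2) ds.
Integrating by parts twice (tabular method), an antiderivative of (-s**2 + 4*s + 4) sin(3*pi*s/2) is 2*s**2*cos(3*pi*s/2)/(3*pi) - 8*s*sin(3*pi*s/2)/(9*pi**2) - 8*s*cos(3*pi*s/2)/(3*pi) + 16*sin(3*pi*s/2)/(9*pi**2) - 8*cos(3*pi*s/2)/(3*pi) - 16*cos(3*pi*s/2)/(27*pi**3); evaluating from -4 to 4: ∫_{-4}^{4} (-s**2 + 4*s + 4) sin(3*pi*s/2) ds = (8*(-9*pi**2 - 2)/(27*pi**3)) - (8*(-2 + 63*pi**2)/(27*pi**3)) = -64/(3*pi).
Hence b_6 = (1/4)·(-64/(3*pi)) = -16/(3*pi).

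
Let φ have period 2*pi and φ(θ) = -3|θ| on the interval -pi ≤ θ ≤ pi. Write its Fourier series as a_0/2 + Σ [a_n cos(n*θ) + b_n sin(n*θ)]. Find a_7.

a_7 = 1/pi ∫_{-pi}^{pi} φ(θ) cos(7*θ) dθ.
φ is even and cos(7*θ) is even, so the integrand is even and a_7 = 2/pi ∫_0^{pi} φ(θ) cos(7*θ) dθ.
Integrating by parts (boundary term plus one more integral), an antiderivative of (-3*θ) cos(7*θ) is -3*θ*sin(7*θ)/7 - 3*cos(7*θ)/49; evaluating from 0 to pi: ∫_{0}^{pi} (-3*θ) cos(7*θ) dθ = (3/49) - (-3/49) = 6/49.
Hence a_7 = (2/pi)·(6/49) = 12/(49*pi).

12/(49*pi)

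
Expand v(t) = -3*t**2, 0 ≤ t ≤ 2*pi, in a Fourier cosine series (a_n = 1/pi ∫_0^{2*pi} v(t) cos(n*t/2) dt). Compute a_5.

a_5 = 1/pi ∫_0^{2*pi} (-3*t**2) cos(5*t/2) dt.
Integrating by parts twice (tabular method), an antiderivative of (-3*t**2) cos(5*t/2) is -6*t**2*sin(5*t/2)/5 - 24*t*cos(5*t/2)/25 + 48*sin(5*t/2)/125; evaluating from 0 to 2*pi: ∫_{0}^{2*pi} (-3*t**2) cos(5*t/2) dt = (48*pi/25) - (0) = 48*pi/25.
Hence a_5 = (1/pi)·(48*pi/25) = 48/25.

48/25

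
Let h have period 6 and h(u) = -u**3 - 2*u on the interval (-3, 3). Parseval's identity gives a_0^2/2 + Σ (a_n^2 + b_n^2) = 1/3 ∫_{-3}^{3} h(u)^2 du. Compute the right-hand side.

1/3 ∫_{-3}^{3} h(u)^2 du = 1/3 · (37998/35) = 12666/35.

12666/35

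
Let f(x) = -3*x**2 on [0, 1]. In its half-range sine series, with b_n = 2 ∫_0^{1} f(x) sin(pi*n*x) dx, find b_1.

b_1 = 2 ∫_0^{1} (-3*x**2) sin(pi*x) dx.
Integrating by parts twice (tabular method), an antiderivative of (-3*x**2) sin(pi*x) is 3*x**2*cos(pi*x)/pi - 6*x*sin(pi*x)/pi**2 - 6*cos(pi*x)/pi**3; evaluating from 0 to 1: ∫_{0}^{1} (-3*x**2) sin(pi*x) dx = (-3/pi + 6/pi**3) - (-6/pi**3) = -3/pi + 12/pi**3.
Hence b_1 = 2·(-3/pi + 12/pi**3) = -6/pi + 24/pi**3.

-6/pi + 24/pi**3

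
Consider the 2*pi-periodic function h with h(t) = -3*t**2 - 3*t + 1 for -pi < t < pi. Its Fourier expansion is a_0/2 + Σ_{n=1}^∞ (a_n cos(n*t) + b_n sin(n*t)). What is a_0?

a_0 = 1/pi ∫_{-pi}^{pi} h(t) dt = 1/pi · (2*pi*(1 - pi**2)) = 2 - 2*pi**2.

2 - 2*pi**2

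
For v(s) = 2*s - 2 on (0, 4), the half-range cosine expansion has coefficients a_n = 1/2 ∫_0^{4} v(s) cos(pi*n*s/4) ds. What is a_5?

-32/(25*pi**2)

a_5 = 1/2 ∫_0^{4} (2*s - 2) cos(5*pi*s/4) ds.
Integrating by parts (boundary term plus one more integral), an antiderivative of (2*s - 2) cos(5*pi*s/4) is 8*s*sin(5*pi*s/4)/(5*pi) - 8*sin(5*pi*s/4)/(5*pi) + 32*cos(5*pi*s/4)/(25*pi**2); evaluating from 0 to 4: ∫_{0}^{4} (2*s - 2) cos(5*pi*s/4) ds = (-32/(25*pi**2)) - (32/(25*pi**2)) = -64/(25*pi**2).
Hence a_5 = (1/2)·(-64/(25*pi**2)) = -32/(25*pi**2).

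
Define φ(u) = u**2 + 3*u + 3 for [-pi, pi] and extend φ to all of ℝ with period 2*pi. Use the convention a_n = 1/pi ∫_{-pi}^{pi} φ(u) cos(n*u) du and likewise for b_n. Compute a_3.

a_3 = 1/pi ∫_{-pi}^{pi} φ(u) cos(3*u) du.
Integrating by parts twice (tabular method), an antiderivative of (u**2 + 3*u + 3) cos(3*u) is u**2*sin(3*u)/3 + u*sin(3*u) + 2*u*cos(3*u)/9 + 25*sin(3*u)/27 + cos(3*u)/3; evaluating from -pi to pi: ∫_{-pi}^{pi} (u**2 + 3*u + 3) cos(3*u) du = (-2*pi/9 - 1/3) - (-1/3 + 2*pi/9) = -4*pi/9.
Hence a_3 = (1/pi)·(-4*pi/9) = -4/9.

-4/9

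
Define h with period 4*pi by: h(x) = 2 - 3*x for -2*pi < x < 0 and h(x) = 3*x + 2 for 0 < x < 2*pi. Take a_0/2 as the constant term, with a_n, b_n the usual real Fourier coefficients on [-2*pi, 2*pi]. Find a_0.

4 + 6*pi

a_0 = (1/(2*pi)) ∫_{-2*pi}^{2*pi} h(x) dx = (1/(2*pi)) · (4*pi*(2 + 3*pi)) = 4 + 6*pi.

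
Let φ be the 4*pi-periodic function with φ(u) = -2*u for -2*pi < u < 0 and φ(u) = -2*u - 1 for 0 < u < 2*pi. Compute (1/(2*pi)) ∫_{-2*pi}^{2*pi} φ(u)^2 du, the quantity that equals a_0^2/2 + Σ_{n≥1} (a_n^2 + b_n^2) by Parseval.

1 + 4*pi + 32*pi**2/3

(1/(2*pi)) ∫_{-2*pi}^{2*pi} φ(u)^2 du = (1/(2*pi)) · (2*pi*(3 + 12*pi + 32*pi**2)/3) = 1 + 4*pi + 32*pi**2/3.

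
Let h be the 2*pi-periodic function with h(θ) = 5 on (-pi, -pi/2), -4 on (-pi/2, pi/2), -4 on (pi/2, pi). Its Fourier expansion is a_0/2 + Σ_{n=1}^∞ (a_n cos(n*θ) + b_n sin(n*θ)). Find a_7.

9/(7*pi)

a_7 = 1/pi ∫_{-pi}^{pi} h(θ) cos(7*θ) dθ.
Split the integral at the breakpoints.
Directly, an antiderivative of (5) cos(7*θ) is 5*sin(7*θ)/7; evaluating from -pi to -pi/2: ∫_{-pi}^{-pi/2} (5) cos(7*θ) dθ = (5/7) - (0) = 5/7.
Directly, an antiderivative of (-4) cos(7*θ) is -4*sin(7*θ)/7; evaluating from -pi/2 to pi/2: ∫_{-pi/2}^{pi/2} (-4) cos(7*θ) dθ = (4/7) - (-4/7) = 8/7.
Directly, an antiderivative of (-4) cos(7*θ) is -4*sin(7*θ)/7; evaluating from pi/2 to pi: ∫_{pi/2}^{pi} (-4) cos(7*θ) dθ = (0) - (4/7) = -4/7.
Summing the pieces and multiplying by (1/pi) gives a_7 = 9/(7*pi).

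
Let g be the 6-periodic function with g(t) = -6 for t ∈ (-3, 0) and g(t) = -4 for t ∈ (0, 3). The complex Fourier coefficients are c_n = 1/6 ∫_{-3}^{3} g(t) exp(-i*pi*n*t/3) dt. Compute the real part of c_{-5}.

0

Since g is real-valued, Re(c_{-5}) = 1/6 ∫_{-3}^{3} g(t) cos(-5*pi*t/3) dt = a_{5}/2.
Split the integral at the breakpoints.
Directly, an antiderivative of (-6) cos(-5*pi*t/3) is -18*sin(5*pi*t/3)/(5*pi); evaluating from -3 to 0: ∫_{-3}^{0} (-6) cos(-5*pi*t/3) dt = (0) - (0) = 0.
Directly, an antiderivative of (-4) cos(-5*pi*t/3) is -12*sin(5*pi*t/3)/(5*pi); evaluating from 0 to 3: ∫_{0}^{3} (-4) cos(-5*pi*t/3) dt = (0) - (0) = 0.
So ∫_{-3}^{3} g(t) cos(-5*pi*t/3) dt = 0.
Hence Re(c_{-5}) = (1/6)·(0) = 0.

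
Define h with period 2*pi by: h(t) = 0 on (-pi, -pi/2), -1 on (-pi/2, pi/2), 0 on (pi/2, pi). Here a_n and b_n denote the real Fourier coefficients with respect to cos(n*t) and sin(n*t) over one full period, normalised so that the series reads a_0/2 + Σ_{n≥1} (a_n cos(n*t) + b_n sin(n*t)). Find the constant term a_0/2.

-1/2

a_0 = 1/pi ∫_{-pi}^{pi} h(t) dt = 1/pi · (-pi) = -1.
So the constant term a_0/2 = -1/2.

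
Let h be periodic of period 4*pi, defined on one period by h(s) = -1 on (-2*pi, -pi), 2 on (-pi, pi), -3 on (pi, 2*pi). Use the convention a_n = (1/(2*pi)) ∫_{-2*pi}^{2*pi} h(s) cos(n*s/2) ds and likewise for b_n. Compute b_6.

2/(3*pi)

b_6 = (1/(2*pi)) ∫_{-2*pi}^{2*pi} h(s) sin(3*s) ds.
Split the integral at the breakpoints.
Directly, an antiderivative of (-1) sin(3*s) is cos(3*s)/3; evaluating from -2*pi to -pi: ∫_{-2*pi}^{-pi} (-1) sin(3*s) ds = (-1/3) - (1/3) = -2/3.
Directly, an antiderivative of (2) sin(3*s) is -2*cos(3*s)/3; evaluating from -pi to pi: ∫_{-pi}^{pi} (2) sin(3*s) ds = (2/3) - (2/3) = 0.
Directly, an antiderivative of (-3) sin(3*s) is cos(3*s); evaluating from pi to 2*pi: ∫_{pi}^{2*pi} (-3) sin(3*s) ds = (1) - (-1) = 2.
Summing the pieces and multiplying by (1/(2*pi)) gives b_6 = 2/(3*pi).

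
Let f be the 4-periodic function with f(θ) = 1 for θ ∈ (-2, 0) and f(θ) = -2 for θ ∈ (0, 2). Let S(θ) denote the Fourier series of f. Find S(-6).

θ = -6 differs from θ = 2 by -2 full period(s), and the series is 4-periodic.
At θ = 2 the one-sided limits are f(2^-) = -2 and f(2^+) = 1.
By Dirichlet's theorem the series converges to their average, [(-2) + (1)]/2 = -1/2.

-1/2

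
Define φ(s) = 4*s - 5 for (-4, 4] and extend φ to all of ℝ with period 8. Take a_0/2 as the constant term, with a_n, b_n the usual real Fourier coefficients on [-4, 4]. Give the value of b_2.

b_2 = 1/4 ∫_{-4}^{4} φ(s) sin(pi*s/2) ds.
Integrating by parts (boundary term plus one more integral), an antiderivative of (4*s - 5) sin(pi*s/2) is -8*s*cos(pi*s/2)/pi + 16*sin(pi*s/2)/pi**2 + 10*cos(pi*s/2)/pi; evaluating from -4 to 4: ∫_{-4}^{4} (4*s - 5) sin(pi*s/2) ds = (-22/pi) - (42/pi) = -64/pi.
Hence b_2 = (1/4)·(-64/pi) = -16/pi.

-16/pi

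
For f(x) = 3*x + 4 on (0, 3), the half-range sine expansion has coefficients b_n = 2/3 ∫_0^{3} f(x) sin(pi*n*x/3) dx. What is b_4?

b_4 = 2/3 ∫_0^{3} (3*x + 4) sin(4*pi*x/3) dx.
Integrating by parts (boundary term plus one more integral), an antiderivative of (3*x + 4) sin(4*pi*x/3) is -9*x*cos(4*pi*x/3)/(4*pi) + 27*sin(4*pi*x/3)/(16*pi**2) - 3*cos(4*pi*x/3)/pi; evaluating from 0 to 3: ∫_{0}^{3} (3*x + 4) sin(4*pi*x/3) dx = (-39/(4*pi)) - (-3/pi) = -27/(4*pi).
Hence b_4 = (2/3)·(-27/(4*pi)) = -9/(2*pi).

-9/(2*pi)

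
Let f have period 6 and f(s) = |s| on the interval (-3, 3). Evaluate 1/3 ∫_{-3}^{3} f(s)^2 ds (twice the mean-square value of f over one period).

1/3 ∫_{-3}^{3} f(s)^2 ds = 1/3 · (18) = 6.

6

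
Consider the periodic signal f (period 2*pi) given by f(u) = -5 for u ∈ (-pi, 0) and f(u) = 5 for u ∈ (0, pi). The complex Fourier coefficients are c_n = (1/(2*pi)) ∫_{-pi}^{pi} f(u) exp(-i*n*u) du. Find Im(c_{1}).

-10/pi

Since f is real-valued, Im(c_{1}) = -(1/(2*pi)) ∫_{-pi}^{pi} f(u) sin(u) du = -b_{1}/2.
f is odd and sin(u) is odd, so the integrand is even: ∫_{-pi}^{pi} f(u) sin(u) du = 2∫_0^{pi} f(u) sin(u) du.
Directly, an antiderivative of (5) sin(u) is -5*cos(u); evaluating from 0 to pi: ∫_{0}^{pi} (5) sin(u) du = (5) - (-5) = 10.
So ∫_{-pi}^{pi} f(u) sin(u) du = 20.
Hence Im(c_{1}) = (-1/(2*pi))·(20) = -10/pi.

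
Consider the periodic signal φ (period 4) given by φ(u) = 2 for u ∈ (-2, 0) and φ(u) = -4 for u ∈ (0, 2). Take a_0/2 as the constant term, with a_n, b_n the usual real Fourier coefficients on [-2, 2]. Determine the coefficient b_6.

b_6 = 1/2 ∫_{-2}^{2} φ(u) sin(3*pi*u) du.
Split the integral at the breakpoints.
Directly, an antiderivative of (2) sin(3*pi*u) is -2*cos(3*pi*u)/(3*pi); evaluating from -2 to 0: ∫_{-2}^{0} (2) sin(3*pi*u) du = (-2/(3*pi)) - (-2/(3*pi)) = 0.
Directly, an antiderivative of (-4) sin(3*pi*u) is 4*cos(3*pi*u)/(3*pi); evaluating from 0 to 2: ∫_{0}^{2} (-4) sin(3*pi*u) du = (4/(3*pi)) - (4/(3*pi)) = 0.
Summing the pieces and multiplying by (1/2) gives b_6 = 0.

0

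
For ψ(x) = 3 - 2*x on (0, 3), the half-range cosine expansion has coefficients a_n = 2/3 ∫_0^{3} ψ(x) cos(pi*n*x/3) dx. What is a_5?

24/(25*pi**2)

a_5 = 2/3 ∫_0^{3} (3 - 2*x) cos(5*pi*x/3) dx.
Integrating by parts (boundary term plus one more integral), an antiderivative of (3 - 2*x) cos(5*pi*x/3) is -6*x*sin(5*pi*x/3)/(5*pi) + 9*sin(5*pi*x/3)/(5*pi) - 18*cos(5*pi*x/3)/(25*pi**2); evaluating from 0 to 3: ∫_{0}^{3} (3 - 2*x) cos(5*pi*x/3) dx = (18/(25*pi**2)) - (-18/(25*pi**2)) = 36/(25*pi**2).
Hence a_5 = (2/3)·(36/(25*pi**2)) = 24/(25*pi**2).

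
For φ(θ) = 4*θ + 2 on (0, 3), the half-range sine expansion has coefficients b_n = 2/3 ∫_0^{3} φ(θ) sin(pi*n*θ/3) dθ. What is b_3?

32/(3*pi)

b_3 = 2/3 ∫_0^{3} (4*θ + 2) sin(pi*θ) dθ.
Integrating by parts (boundary term plus one more integral), an antiderivative of (4*θ + 2) sin(pi*θ) is -4*θ*cos(pi*θ)/pi + 4*sin(pi*θ)/pi**2 - 2*cos(pi*θ)/pi; evaluating from 0 to 3: ∫_{0}^{3} (4*θ + 2) sin(pi*θ) dθ = (14/pi) - (-2/pi) = 16/pi.
Hence b_3 = (2/3)·(16/pi) = 32/(3*pi).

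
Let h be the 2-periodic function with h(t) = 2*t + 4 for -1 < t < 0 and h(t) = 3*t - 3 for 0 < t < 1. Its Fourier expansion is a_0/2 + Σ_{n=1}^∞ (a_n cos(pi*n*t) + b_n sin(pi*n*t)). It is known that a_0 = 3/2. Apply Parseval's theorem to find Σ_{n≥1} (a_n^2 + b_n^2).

269/24

Parseval: a_0^2/2 + Σ_{n≥1} (a_n^2+b_n^2) = ∫_{-1}^{1} h(t)^2 dt = 37/3.
Subtract a_0^2/2 = 9/8: Σ (a_n^2+b_n^2) = 269/24.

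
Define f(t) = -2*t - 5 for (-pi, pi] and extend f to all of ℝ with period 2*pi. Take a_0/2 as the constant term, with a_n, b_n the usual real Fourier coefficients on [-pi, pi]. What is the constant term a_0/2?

a_0 = 1/pi ∫_{-pi}^{pi} f(t) dt = 1/pi · (-10*pi) = -10.
So the constant term a_0/2 = -5.

-5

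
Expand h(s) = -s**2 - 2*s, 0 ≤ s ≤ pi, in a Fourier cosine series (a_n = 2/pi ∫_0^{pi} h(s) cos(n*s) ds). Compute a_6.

a_6 = 2/pi ∫_0^{pi} (-s**2 - 2*s) cos(6*s) ds.
Integrating by parts twice (tabular method), an antiderivative of (-s**2 - 2*s) cos(6*s) is -s**2*sin(6*s)/6 - s*sin(6*s)/3 - s*cos(6*s)/18 + sin(6*s)/108 - cos(6*s)/18; evaluating from 0 to pi: ∫_{0}^{pi} (-s**2 - 2*s) cos(6*s) ds = (-pi/18 - 1/18) - (-1/18) = -pi/18.
Hence a_6 = (2/pi)·(-pi/18) = -1/9.

-1/9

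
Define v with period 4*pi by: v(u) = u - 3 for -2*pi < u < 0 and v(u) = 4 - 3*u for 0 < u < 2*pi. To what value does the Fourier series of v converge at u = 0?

1/2

At u = 0 the one-sided limits are v(0^-) = -3 and v(0^+) = 4.
By Dirichlet's theorem the series converges to their average, [(-3) + (4)]/2 = 1/2.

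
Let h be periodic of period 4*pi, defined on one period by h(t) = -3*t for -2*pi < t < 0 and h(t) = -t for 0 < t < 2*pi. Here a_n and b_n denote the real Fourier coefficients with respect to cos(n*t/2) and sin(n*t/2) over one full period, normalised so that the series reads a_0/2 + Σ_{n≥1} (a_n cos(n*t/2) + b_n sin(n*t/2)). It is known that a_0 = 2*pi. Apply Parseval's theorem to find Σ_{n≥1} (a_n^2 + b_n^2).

Parseval: a_0^2/2 + Σ_{n≥1} (a_n^2+b_n^2) = (1/(2*pi)) ∫_{-2*pi}^{2*pi} h(t)^2 dt = 40*pi**2/3.
Subtract a_0^2/2 = 2*pi**2: Σ (a_n^2+b_n^2) = 34*pi**2/3.

34*pi**2/3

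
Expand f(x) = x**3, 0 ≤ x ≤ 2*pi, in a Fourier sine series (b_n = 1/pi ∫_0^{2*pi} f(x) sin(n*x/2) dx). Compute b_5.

b_5 = 1/pi ∫_0^{2*pi} (x**3) sin(5*x/2) dx.
Integrating by parts three times (tabular method), an antiderivative of (x**3) sin(5*x/2) is -2*x**3*cos(5*x/2)/5 + 12*x**2*sin(5*x/2)/25 + 48*x*cos(5*x/2)/125 - 96*sin(5*x/2)/625; evaluating from 0 to 2*pi: ∫_{0}^{2*pi} (x**3) sin(5*x/2) dx = (16*pi*(-6 + 25*pi**2)/125) - (0) = 16*pi*(-6 + 25*pi**2)/125.
Hence b_5 = (1/pi)·(16*pi*(-6 + 25*pi**2)/125) = -96/125 + 16*pi**2/5.

-96/125 + 16*pi**2/5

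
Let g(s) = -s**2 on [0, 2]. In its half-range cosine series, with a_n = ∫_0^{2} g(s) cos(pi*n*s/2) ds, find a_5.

16/(25*pi**2)

a_5 = ∫_0^{2} (-s**2) cos(5*pi*s/2) ds.
Integrating by parts twice (tabular method), an antiderivative of (-s**2) cos(5*pi*s/2) is -2*s**2*sin(5*pi*s/2)/(5*pi) - 8*s*cos(5*pi*s/2)/(25*pi**2) + 16*sin(5*pi*s/2)/(125*pi**3); evaluating from 0 to 2: ∫_{0}^{2} (-s**2) cos(5*pi*s/2) ds = (16/(25*pi**2)) - (0) = 16/(25*pi**2).
Hence a_5 = 16/(25*pi**2).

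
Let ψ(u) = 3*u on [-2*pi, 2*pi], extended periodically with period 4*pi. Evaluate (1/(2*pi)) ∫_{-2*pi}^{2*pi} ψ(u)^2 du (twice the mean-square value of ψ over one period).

24*pi**2

(1/(2*pi)) ∫_{-2*pi}^{2*pi} ψ(u)^2 du = (1/(2*pi)) · (48*pi**3) = 24*pi**2.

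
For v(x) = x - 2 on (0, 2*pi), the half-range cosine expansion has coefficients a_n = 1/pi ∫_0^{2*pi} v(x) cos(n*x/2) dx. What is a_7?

-8/(49*pi)

a_7 = 1/pi ∫_0^{2*pi} (x - 2) cos(7*x/2) dx.
Integrating by parts (boundary term plus one more integral), an antiderivative of (x - 2) cos(7*x/2) is 2*x*sin(7*x/2)/7 - 4*sin(7*x/2)/7 + 4*cos(7*x/2)/49; evaluating from 0 to 2*pi: ∫_{0}^{2*pi} (x - 2) cos(7*x/2) dx = (-4/49) - (4/49) = -8/49.
Hence a_7 = (1/pi)·(-8/49) = -8/(49*pi).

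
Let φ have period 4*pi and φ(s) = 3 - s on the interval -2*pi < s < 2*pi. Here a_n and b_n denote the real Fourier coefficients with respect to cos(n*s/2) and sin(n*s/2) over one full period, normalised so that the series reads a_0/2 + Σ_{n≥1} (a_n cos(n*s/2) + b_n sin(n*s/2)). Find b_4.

1

b_4 = (1/(2*pi)) ∫_{-2*pi}^{2*pi} φ(s) sin(2*s) ds.
Integrating by parts (boundary term plus one more integral), an antiderivative of (3 - s) sin(2*s) is s*cos(2*s)/2 - sin(2*s)/4 - 3*cos(2*s)/2; evaluating from -2*pi to 2*pi: ∫_{-2*pi}^{2*pi} (3 - s) sin(2*s) ds = (-3/2 + pi) - (-pi - 3/2) = 2*pi.
Hence b_4 = (1/(2*pi))·(2*pi) = 1.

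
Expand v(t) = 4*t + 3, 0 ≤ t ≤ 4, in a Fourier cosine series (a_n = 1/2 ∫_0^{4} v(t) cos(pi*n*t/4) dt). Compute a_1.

a_1 = 1/2 ∫_0^{4} (4*t + 3) cos(pi*t/4) dt.
Integrating by parts (boundary term plus one more integral), an antiderivative of (4*t + 3) cos(pi*t/4) is 16*t*sin(pi*t/4)/pi + 12*sin(pi*t/4)/pi + 64*cos(pi*t/4)/pi**2; evaluating from 0 to 4: ∫_{0}^{4} (4*t + 3) cos(pi*t/4) dt = (-64/pi**2) - (64/pi**2) = -128/pi**2.
Hence a_1 = (1/2)·(-128/pi**2) = -64/pi**2.

-64/pi**2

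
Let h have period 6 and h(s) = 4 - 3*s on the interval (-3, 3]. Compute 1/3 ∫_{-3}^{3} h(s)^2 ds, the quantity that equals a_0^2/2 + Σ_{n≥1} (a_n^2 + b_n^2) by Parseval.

86

1/3 ∫_{-3}^{3} h(s)^2 ds = 1/3 · (258) = 86.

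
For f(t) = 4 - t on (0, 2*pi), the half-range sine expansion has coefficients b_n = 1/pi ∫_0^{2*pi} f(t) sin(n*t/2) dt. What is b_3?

4*(4 - pi)/(3*pi)

b_3 = 1/pi ∫_0^{2*pi} (4 - t) sin(3*t/2) dt.
Integrating by parts (boundary term plus one more integral), an antiderivative of (4 - t) sin(3*t/2) is 2*t*cos(3*t/2)/3 - 4*sin(3*t/2)/9 - 8*cos(3*t/2)/3; evaluating from 0 to 2*pi: ∫_{0}^{2*pi} (4 - t) sin(3*t/2) dt = (8/3 - 4*pi/3) - (-8/3) = 16/3 - 4*pi/3.
Hence b_3 = (1/pi)·(16/3 - 4*pi/3) = 4*(4 - pi)/(3*pi).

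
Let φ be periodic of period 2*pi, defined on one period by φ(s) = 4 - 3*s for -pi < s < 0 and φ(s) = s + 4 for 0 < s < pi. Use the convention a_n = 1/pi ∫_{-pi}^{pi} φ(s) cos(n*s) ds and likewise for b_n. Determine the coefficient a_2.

a_2 = 1/pi ∫_{-pi}^{pi} φ(s) cos(2*s) ds.
Split the integral at the breakpoints.
Integrating by parts (boundary term plus one more integral), an antiderivative of (4 - 3*s) cos(2*s) is -3*s*sin(2*s)/2 + 2*sin(2*s) - 3*cos(2*s)/4; evaluating from -pi to 0: ∫_{-pi}^{0} (4 - 3*s) cos(2*s) ds = (-3/4) - (-3/4) = 0.
Integrating by parts (boundary term plus one more integral), an antiderivative of (s + 4) cos(2*s) is s*sin(2*s)/2 + 2*sin(2*s) + cos(2*s)/4; evaluating from 0 to pi: ∫_{0}^{pi} (s + 4) cos(2*s) ds = (1/4) - (1/4) = 0.
Summing the pieces and multiplying by (1/pi) gives a_2 = 0.

0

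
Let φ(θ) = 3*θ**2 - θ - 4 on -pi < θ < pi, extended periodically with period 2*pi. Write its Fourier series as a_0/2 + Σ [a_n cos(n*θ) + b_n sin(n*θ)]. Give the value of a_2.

a_2 = 1/pi ∫_{-pi}^{pi} φ(θ) cos(2*θ) dθ.
Integrating by parts twice (tabular method), an antiderivative of (3*θ**2 - θ - 4) cos(2*θ) is 3*θ**2*sin(2*θ)/2 - θ*sin(2*θ)/2 + 3*θ*cos(2*θ)/2 - 11*sin(2*θ)/4 - cos(2*θ)/4; evaluating from -pi to pi: ∫_{-pi}^{pi} (3*θ**2 - θ - 4) cos(2*θ) dθ = (-1/4 + 3*pi/2) - (-3*pi/2 - 1/4) = 3*pi.
Hence a_2 = (1/pi)·(3*pi) = 3.

3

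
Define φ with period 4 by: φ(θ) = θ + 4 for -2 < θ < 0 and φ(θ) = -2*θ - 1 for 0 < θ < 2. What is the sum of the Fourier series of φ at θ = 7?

3

θ = 7 differs from θ = -1 by 2 full period(s), and the series is 4-periodic.
φ is continuous at θ = -1 with value 3, so the series converges to 3 there.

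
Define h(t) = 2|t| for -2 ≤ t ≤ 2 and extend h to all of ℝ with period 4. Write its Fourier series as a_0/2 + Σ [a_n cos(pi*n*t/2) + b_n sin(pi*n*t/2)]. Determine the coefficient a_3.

a_3 = 1/2 ∫_{-2}^{2} h(t) cos(3*pi*t/2) dt.
h is even and cos(3*pi*t/2) is even, so the integrand is even and a_3 = ∫_0^{2} h(t) cos(3*pi*t/2) dt.
Integrating by parts (boundary term plus one more integral), an antiderivative of (2*t) cos(3*pi*t/2) is 4*t*sin(3*pi*t/2)/(3*pi) + 8*cos(3*pi*t/2)/(9*pi**2); evaluating from 0 to 2: ∫_{0}^{2} (2*t) cos(3*pi*t/2) dt = (-8/(9*pi**2)) - (8/(9*pi**2)) = -16/(9*pi**2).
Hence a_3 = -16/(9*pi**2).

-16/(9*pi**2)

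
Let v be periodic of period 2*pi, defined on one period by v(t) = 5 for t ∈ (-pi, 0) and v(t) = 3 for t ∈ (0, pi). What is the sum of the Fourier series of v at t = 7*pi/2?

5

t = 7*pi/2 differs from t = -pi/2 by 2 full period(s), and the series is 2*pi-periodic.
v is continuous at t = -pi/2 with value 5, so the series converges to 5 there.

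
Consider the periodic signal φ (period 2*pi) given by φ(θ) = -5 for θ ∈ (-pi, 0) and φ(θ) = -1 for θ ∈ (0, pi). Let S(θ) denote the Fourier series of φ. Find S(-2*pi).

θ = -2*pi differs from θ = 0 by -1 full period(s), and the series is 2*pi-periodic.
At θ = 0 the one-sided limits are φ(0^-) = -5 and φ(0^+) = -1.
By Dirichlet's theorem the series converges to their average, [(-5) + (-1)]/2 = -3.

-3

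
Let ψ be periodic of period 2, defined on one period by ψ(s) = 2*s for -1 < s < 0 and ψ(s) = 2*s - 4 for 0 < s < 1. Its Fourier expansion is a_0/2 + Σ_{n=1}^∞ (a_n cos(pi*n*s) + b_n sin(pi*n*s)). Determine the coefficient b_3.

-4/(3*pi)

b_3 = ∫_{-1}^{1} ψ(s) sin(3*pi*s) ds.
Split the integral at the breakpoints.
Integrating by parts (boundary term plus one more integral), an antiderivative of (2*s) sin(3*pi*s) is -2*s*cos(3*pi*s)/(3*pi) + 2*sin(3*pi*s)/(9*pi**2); evaluating from -1 to 0: ∫_{-1}^{0} (2*s) sin(3*pi*s) ds = (0) - (-2/(3*pi)) = 2/(3*pi).
Integrating by parts (boundary term plus one more integral), an antiderivative of (2*s - 4) sin(3*pi*s) is -2*s*cos(3*pi*s)/(3*pi) + 2*sin(3*pi*s)/(9*pi**2) + 4*cos(3*pi*s)/(3*pi); evaluating from 0 to 1: ∫_{0}^{1} (2*s - 4) sin(3*pi*s) ds = (-2/(3*pi)) - (4/(3*pi)) = -2/pi.
Summing the pieces gives b_3 = -4/(3*pi).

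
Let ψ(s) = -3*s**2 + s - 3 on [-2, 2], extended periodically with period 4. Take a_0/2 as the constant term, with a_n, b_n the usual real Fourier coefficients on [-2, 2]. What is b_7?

4/(7*pi)

b_7 = 1/2 ∫_{-2}^{2} ψ(s) sin(7*pi*s/2) ds.
Integrating by parts twice (tabular method), an antiderivative of (-3*s**2 + s - 3) sin(7*pi*s/2) is 6*s**2*cos(7*pi*s/2)/(7*pi) - 24*s*sin(7*pi*s/2)/(49*pi**2) - 2*s*cos(7*pi*s/2)/(7*pi) + 4*sin(7*pi*s/2)/(49*pi**2) - 48*cos(7*pi*s/2)/(343*pi**3) + 6*cos(7*pi*s/2)/(7*pi); evaluating from -2 to 2: ∫_{-2}^{2} (-3*s**2 + s - 3) sin(7*pi*s/2) ds = (2*(24 - 637*pi**2)/(343*pi**3)) - (2*(24 - 833*pi**2)/(343*pi**3)) = 8/(7*pi).
Hence b_7 = (1/2)·(8/(7*pi)) = 4/(7*pi).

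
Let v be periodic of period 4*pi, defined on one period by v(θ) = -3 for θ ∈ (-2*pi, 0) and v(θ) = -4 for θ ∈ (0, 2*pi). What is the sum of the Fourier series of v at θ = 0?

At θ = 0 the one-sided limits are v(0^-) = -3 and v(0^+) = -4.
By Dirichlet's theorem the series converges to their average, [(-3) + (-4)]/2 = -7/2.

-7/2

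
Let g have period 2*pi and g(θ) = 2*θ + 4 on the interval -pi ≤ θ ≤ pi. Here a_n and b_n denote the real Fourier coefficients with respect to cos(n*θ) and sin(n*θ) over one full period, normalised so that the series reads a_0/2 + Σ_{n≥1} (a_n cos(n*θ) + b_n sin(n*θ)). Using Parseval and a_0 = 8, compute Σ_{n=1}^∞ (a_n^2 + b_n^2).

Parseval: a_0^2/2 + Σ_{n≥1} (a_n^2+b_n^2) = 1/pi ∫_{-pi}^{pi} g(θ)^2 dθ = 8*pi**2/3 + 32.
Subtract a_0^2/2 = 32: Σ (a_n^2+b_n^2) = 8*pi**2/3.

8*pi**2/3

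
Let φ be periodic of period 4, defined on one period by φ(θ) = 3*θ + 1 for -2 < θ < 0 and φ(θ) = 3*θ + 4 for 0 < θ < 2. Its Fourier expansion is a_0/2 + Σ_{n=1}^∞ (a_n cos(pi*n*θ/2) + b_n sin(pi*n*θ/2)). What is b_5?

b_5 = 1/2 ∫_{-2}^{2} φ(θ) sin(5*pi*θ/2) dθ.
Split the integral at the breakpoints.
Integrating by parts (boundary term plus one more integral), an antiderivative of (3*θ + 1) sin(5*pi*θ/2) is -6*θ*cos(5*pi*θ/2)/(5*pi) + 12*sin(5*pi*θ/2)/(25*pi**2) - 2*cos(5*pi*θ/2)/(5*pi); evaluating from -2 to 0: ∫_{-2}^{0} (3*θ + 1) sin(5*pi*θ/2) dθ = (-2/(5*pi)) - (-2/pi) = 8/(5*pi).
Integrating by parts (boundary term plus one more integral), an antiderivative of (3*θ + 4) sin(5*pi*θ/2) is -6*θ*cos(5*pi*θ/2)/(5*pi) + 12*sin(5*pi*θ/2)/(25*pi**2) - 8*cos(5*pi*θ/2)/(5*pi); evaluating from 0 to 2: ∫_{0}^{2} (3*θ + 4) sin(5*pi*θ/2) dθ = (4/pi) - (-8/(5*pi)) = 28/(5*pi).
Summing the pieces and multiplying by (1/2) gives b_5 = 18/(5*pi).

18/(5*pi)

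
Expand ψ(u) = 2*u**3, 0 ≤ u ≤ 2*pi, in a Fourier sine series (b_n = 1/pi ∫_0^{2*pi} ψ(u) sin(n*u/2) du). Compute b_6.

8/9 - 16*pi**2/3

b_6 = 1/pi ∫_0^{2*pi} (2*u**3) sin(3*u) du.
Integrating by parts three times (tabular method), an antiderivative of (2*u**3) sin(3*u) is -2*u**3*cos(3*u)/3 + 2*u**2*sin(3*u)/3 + 4*u*cos(3*u)/9 - 4*sin(3*u)/27; evaluating from 0 to 2*pi: ∫_{0}^{2*pi} (2*u**3) sin(3*u) du = (8*pi*(1 - 6*pi**2)/9) - (0) = 8*pi*(1 - 6*pi**2)/9.
Hence b_6 = (1/pi)·(8*pi*(1 - 6*pi**2)/9) = 8/9 - 16*pi**2/3.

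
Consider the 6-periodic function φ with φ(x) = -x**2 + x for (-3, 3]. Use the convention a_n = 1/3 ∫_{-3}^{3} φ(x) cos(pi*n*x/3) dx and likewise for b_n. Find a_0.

a_0 = 1/3 ∫_{-3}^{3} φ(x) dx = 1/3 · (-18) = -6.

-6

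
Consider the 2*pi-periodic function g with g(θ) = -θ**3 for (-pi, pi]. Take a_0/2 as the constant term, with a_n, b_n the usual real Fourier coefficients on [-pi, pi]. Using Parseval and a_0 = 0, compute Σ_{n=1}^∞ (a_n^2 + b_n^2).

2*pi**6/7

Parseval: a_0^2/2 + Σ_{n≥1} (a_n^2+b_n^2) = 1/pi ∫_{-pi}^{pi} g(θ)^2 dθ = 2*pi**6/7.
Subtract a_0^2/2 = 0: Σ (a_n^2+b_n^2) = 2*pi**6/7.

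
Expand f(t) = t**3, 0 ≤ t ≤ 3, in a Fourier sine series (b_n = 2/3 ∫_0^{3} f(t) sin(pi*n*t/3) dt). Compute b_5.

b_5 = 2/3 ∫_0^{3} (t**3) sin(5*pi*t/3) dt.
Integrating by parts three times (tabular method), an antiderivative of (t**3) sin(5*pi*t/3) is -3*t**3*cos(5*pi*t/3)/(5*pi) + 27*t**2*sin(5*pi*t/3)/(25*pi**2) + 162*t*cos(5*pi*t/3)/(125*pi**3) - 486*sin(5*pi*t/3)/(625*pi**4); evaluating from 0 to 3: ∫_{0}^{3} (t**3) sin(5*pi*t/3) dt = (81*(-6 + 25*pi**2)/(125*pi**3)) - (0) = 81*(-6 + 25*pi**2)/(125*pi**3).
Hence b_5 = (2/3)·(81*(-6 + 25*pi**2)/(125*pi**3)) = 54*(-6 + 25*pi**2)/(125*pi**3).

54*(-6 + 25*pi**2)/(125*pi**3)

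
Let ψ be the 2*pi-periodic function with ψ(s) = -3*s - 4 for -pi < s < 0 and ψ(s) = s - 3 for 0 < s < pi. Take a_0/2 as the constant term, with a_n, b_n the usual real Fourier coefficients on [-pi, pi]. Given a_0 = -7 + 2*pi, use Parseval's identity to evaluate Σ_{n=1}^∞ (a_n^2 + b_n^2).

Parseval: a_0^2/2 + Σ_{n≥1} (a_n^2+b_n^2) = 1/pi ∫_{-pi}^{pi} ψ(s)^2 ds = -15*pi + 25 + 10*pi**2/3.
Subtract a_0^2/2 = (7 - 2*pi)**2/2: Σ (a_n^2+b_n^2) = -pi + 1/2 + 4*pi**2/3.

-pi + 1/2 + 4*pi**2/3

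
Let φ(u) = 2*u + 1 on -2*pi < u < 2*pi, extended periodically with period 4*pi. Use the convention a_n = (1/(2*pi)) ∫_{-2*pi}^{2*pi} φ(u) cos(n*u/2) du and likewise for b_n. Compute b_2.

b_2 = (1/(2*pi)) ∫_{-2*pi}^{2*pi} φ(u) sin(u) du.
Integrating by parts (boundary term plus one more integral), an antiderivative of (2*u + 1) sin(u) is -2*u*cos(u) + 2*sin(u) - cos(u); evaluating from -2*pi to 2*pi: ∫_{-2*pi}^{2*pi} (2*u + 1) sin(u) du = (-4*pi - 1) - (-1 + 4*pi) = -8*pi.
Hence b_2 = (1/(2*pi))·(-8*pi) = -4.

-4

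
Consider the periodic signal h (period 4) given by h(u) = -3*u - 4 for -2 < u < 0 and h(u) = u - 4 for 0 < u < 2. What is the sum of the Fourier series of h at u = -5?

u = -5 differs from u = -1 by -1 full period(s), and the series is 4-periodic.
h is continuous at u = -1 with value -1, so the series converges to -1 there.

-1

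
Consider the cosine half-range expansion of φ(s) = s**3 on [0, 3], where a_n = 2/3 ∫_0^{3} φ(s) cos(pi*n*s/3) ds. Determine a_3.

2*(4 - 9*pi**2)/pi**4

a_3 = 2/3 ∫_0^{3} (s**3) cos(pi*s) ds.
Integrating by parts three times (tabular method), an antiderivative of (s**3) cos(pi*s) is s**3*sin(pi*s)/pi + 3*s**2*cos(pi*s)/pi**2 - 6*s*sin(pi*s)/pi**3 - 6*cos(pi*s)/pi**4; evaluating from 0 to 3: ∫_{0}^{3} (s**3) cos(pi*s) ds = (3*(2 - 9*pi**2)/pi**4) - (-6/pi**4) = 3*(4 - 9*pi**2)/pi**4.
Hence a_3 = (2/3)·(3*(4 - 9*pi**2)/pi**4) = 2*(4 - 9*pi**2)/pi**4.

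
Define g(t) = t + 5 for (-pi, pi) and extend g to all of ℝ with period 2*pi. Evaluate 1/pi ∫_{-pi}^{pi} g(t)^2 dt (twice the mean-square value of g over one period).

2*pi**2/3 + 50

1/pi ∫_{-pi}^{pi} g(t)^2 dt = 1/pi · (2*pi*(pi**2 + 75)/3) = 2*pi**2/3 + 50.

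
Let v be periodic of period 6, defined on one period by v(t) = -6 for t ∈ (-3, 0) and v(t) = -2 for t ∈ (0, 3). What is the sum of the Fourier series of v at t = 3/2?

-2

v is continuous at t = 3/2 with value -2, so the series converges to -2 there.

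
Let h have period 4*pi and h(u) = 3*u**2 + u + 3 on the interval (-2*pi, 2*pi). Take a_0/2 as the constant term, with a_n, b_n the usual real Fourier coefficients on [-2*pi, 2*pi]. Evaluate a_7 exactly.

a_7 = (1/(2*pi)) ∫_{-2*pi}^{2*pi} h(u) cos(7*u/2) du.
Integrating by parts twice (tabular method), an antiderivative of (3*u**2 + u + 3) cos(7*u/2) is 6*u**2*sin(7*u/2)/7 + 2*u*sin(7*u/2)/7 + 24*u*cos(7*u/2)/49 + 246*sin(7*u/2)/343 + 4*cos(7*u/2)/49; evaluating from -2*pi to 2*pi: ∫_{-2*pi}^{2*pi} (3*u**2 + u + 3) cos(7*u/2) du = (-48*pi/49 - 4/49) - (-4/49 + 48*pi/49) = -96*pi/49.
Hence a_7 = (1/(2*pi))·(-96*pi/49) = -48/49.

-48/49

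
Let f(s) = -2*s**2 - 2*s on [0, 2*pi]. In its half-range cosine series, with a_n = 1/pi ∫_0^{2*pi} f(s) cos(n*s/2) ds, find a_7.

a_7 = 1/pi ∫_0^{2*pi} (-2*s**2 - 2*s) cos(7*s/2) ds.
Integrating by parts twice (tabular method), an antiderivative of (-2*s**2 - 2*s) cos(7*s/2) is -4*s**2*sin(7*s/2)/7 - 4*s*sin(7*s/2)/7 - 16*s*cos(7*s/2)/49 + 32*sin(7*s/2)/343 - 8*cos(7*s/2)/49; evaluating from 0 to 2*pi: ∫_{0}^{2*pi} (-2*s**2 - 2*s) cos(7*s/2) ds = (8/49 + 32*pi/49) - (-8/49) = 16/49 + 32*pi/49.
Hence a_7 = (1/pi)·(16/49 + 32*pi/49) = 16*(1 + 2*pi)/(49*pi).

16*(1 + 2*pi)/(49*pi)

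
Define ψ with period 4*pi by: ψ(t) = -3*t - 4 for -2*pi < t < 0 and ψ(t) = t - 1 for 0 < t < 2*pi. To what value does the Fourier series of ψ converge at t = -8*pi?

t = -8*pi differs from t = 0 by -2 full period(s), and the series is 4*pi-periodic.
At t = 0 the one-sided limits are ψ(0^-) = -4 and ψ(0^+) = -1.
By Dirichlet's theorem the series converges to their average, [(-4) + (-1)]/2 = -5/2.

-5/2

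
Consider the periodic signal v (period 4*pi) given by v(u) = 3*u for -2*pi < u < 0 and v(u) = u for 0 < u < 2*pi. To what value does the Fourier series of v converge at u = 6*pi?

u = 6*pi differs from u = -2*pi by 2 full period(s), and the series is 4*pi-periodic.
At u = -2*pi the one-sided limits are v(-2*pi^-) = 2*pi and v(-2*pi^+) = -6*pi.
By Dirichlet's theorem the series converges to their average, [(2*pi) + (-6*pi)]/2 = -2*pi.

-2*pi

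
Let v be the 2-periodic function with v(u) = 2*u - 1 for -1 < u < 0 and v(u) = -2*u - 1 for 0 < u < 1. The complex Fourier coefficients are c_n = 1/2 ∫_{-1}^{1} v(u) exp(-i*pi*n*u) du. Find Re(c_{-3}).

Since v is real-valued, Re(c_{-3}) = 1/2 ∫_{-1}^{1} v(u) cos(-3*pi*u) du = a_{3}/2.
v is even and cos(-3*pi*u) is even, so the integrand is even: ∫_{-1}^{1} v(u) cos(-3*pi*u) du = 2∫_0^{1} v(u) cos(-3*pi*u) du.
Integrating by parts (boundary term plus one more integral), an antiderivative of (-2*u - 1) cos(-3*pi*u) is -2*u*sin(3*pi*u)/(3*pi) - sin(3*pi*u)/(3*pi) - 2*cos(3*pi*u)/(9*pi**2); evaluating from 0 to 1: ∫_{0}^{1} (-2*u - 1) cos(-3*pi*u) du = (2/(9*pi**2)) - (-2/(9*pi**2)) = 4/(9*pi**2).
So ∫_{-1}^{1} v(u) cos(-3*pi*u) du = 8/(9*pi**2).
Hence Re(c_{-3}) = (1/2)·(8/(9*pi**2)) = 4/(9*pi**2).

4/(9*pi**2)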